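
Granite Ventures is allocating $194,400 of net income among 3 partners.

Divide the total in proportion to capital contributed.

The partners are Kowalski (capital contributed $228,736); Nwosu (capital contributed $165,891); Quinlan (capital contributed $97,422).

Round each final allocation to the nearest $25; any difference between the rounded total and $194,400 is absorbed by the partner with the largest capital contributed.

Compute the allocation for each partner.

Kowalski: $90,350 · Nwosu: $65,550 · Quinlan: $38,500

Capital contributed total: 228,736 + 165,891 + 97,422 = 492,049.
Proportional shares: Kowalski 90,369.61; Nwosu 65,540.65; Quinlan 38,489.74.
At nearest $25: Kowalski $90,375; Nwosu $65,550; Quinlan $38,500. Sum = $194,425.
Difference $194,400 − $194,425 = −$25 applied to largest capital contributed (Kowalski): Kowalski becomes $90,350.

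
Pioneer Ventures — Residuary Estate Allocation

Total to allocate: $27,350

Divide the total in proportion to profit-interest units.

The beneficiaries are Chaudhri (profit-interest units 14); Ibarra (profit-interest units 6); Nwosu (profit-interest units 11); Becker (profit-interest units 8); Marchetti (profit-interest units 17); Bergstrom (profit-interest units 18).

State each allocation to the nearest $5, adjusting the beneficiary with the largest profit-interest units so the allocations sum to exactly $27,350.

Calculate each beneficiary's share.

Profit-interest units total: 74.
Proportional shares: Chaudhri 14/74 × $27,350 = 5,174.32; Ibarra 6/74 × $27,350 = 2,217.57; Nwosu 11/74 × $27,350 = 4,065.54; Becker 8/74 × $27,350 = 2,956.76; Marchetti 17/74 × $27,350 = 6,283.11; Bergstrom 18/74 × $27,350 = 6,652.70.
After rounding ($5): Chaudhri $5,175; Ibarra $2,220; Nwosu $4,065; Becker $2,955; Marchetti $6,285; Bergstrom $6,655. Sum = $27,355.
Difference $27,350 − $27,355 = −$5 applied to largest profit-interest units (Bergstrom): Bergstrom becomes $6,650.

Chaudhri: $5,175; Ibarra: $2,220; Nwosu: $4,065; Becker: $2,955; Marchetti: $6,285; Bergstrom: $6,650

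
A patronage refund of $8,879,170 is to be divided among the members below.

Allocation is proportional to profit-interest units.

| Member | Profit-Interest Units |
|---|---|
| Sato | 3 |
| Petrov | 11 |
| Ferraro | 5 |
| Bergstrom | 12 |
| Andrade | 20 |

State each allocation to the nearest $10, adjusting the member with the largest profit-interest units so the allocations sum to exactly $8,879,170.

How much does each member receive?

Total profit-interest units = 51.
Proportional shares: Sato 3/51 × $8,879,170 = 522,304.12; Petrov 11/51 × $8,879,170 = 1,915,115.10; Ferraro 5/51 × $8,879,170 = 870,506.86; Bergstrom 12/51 × $8,879,170 = 2,089,216.47; Andrade 20/51 × $8,879,170 = 3,482,027.45.
After rounding ($10): Sato $522,300; Petrov $1,915,120; Ferraro $870,510; Bergstrom $2,089,220; Andrade $3,482,030. Sum = $8,879,180.
Difference $8,879,170 − $8,879,180 = −$10 applied to largest profit-interest units (Andrade): Andrade becomes $3,482,020.

Sato: $522,300; Petrov: $1,915,120; Ferraro: $870,510; Bergstrom: $2,089,220; Andrade: $3,482,020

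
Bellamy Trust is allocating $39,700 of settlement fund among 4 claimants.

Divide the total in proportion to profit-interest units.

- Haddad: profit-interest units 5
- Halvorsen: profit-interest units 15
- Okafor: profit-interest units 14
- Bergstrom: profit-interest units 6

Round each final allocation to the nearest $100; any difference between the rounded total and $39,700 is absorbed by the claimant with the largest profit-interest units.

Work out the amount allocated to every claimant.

Haddad: $5,000 | Halvorsen: $14,800 | Okafor: $13,900 | Bergstrom: $6,000

Total profit-interest units = 5 + 15 + 14 + 6 = 40.
Pro-rata amounts: Haddad 4,962.50; Halvorsen 14,887.50; Okafor 13,895.00; Bergstrom 5,955.00.
Rounded to nearest $100: Haddad $5,000; Halvorsen $14,900; Okafor $13,900; Bergstrom $6,000. Sum = $39,800.
Difference $39,700 − $39,800 = −$100 applied to largest profit-interest units (Halvorsen): Halvorsen becomes $14,800.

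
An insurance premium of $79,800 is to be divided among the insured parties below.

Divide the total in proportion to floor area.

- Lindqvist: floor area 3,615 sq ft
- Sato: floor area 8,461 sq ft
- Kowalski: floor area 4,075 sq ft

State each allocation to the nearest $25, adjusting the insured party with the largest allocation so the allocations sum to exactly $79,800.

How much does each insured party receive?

Total floor area = 16,151.
Unrounded shares: Lindqvist 3,615/16,151 × $79,800 = 17,861.25; Sato 8,461/16,151 × $79,800 = 41,804.71; Kowalski 4,075/16,151 × $79,800 = 20,134.05.
After rounding ($25): Lindqvist $17,850; Sato $41,800; Kowalski $20,125. Sum = $79,775.
Difference $79,800 − $79,775 = +$25 applied to largest allocation (Sato): Sato becomes $41,825.

Lindqvist: $17,850; Sato: $41,825; Kowalski: $20,125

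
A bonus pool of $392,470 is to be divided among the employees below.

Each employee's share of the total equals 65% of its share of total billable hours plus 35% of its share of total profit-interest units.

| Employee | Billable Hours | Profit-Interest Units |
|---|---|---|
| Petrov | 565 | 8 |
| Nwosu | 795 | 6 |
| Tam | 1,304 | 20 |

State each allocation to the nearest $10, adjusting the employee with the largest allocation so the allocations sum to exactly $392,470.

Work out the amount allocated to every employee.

Petrov: $86,430 · Nwosu: $100,370 · Tam: $205,670

Totals — billable hours 2,664, profit-interest units 34.
Composite weights (65% billable hours + 35% profit-interest units): Petrov 0.2202; Nwosu 0.2557; Tam 0.5241.
Proportional shares: Petrov 86,425.64; Nwosu 100,370.25; Tam 205,674.11.
After rounding ($10): Petrov $86,430; Nwosu $100,370; Tam $205,670. Sum = $392,470.
No rounding difference to absorb.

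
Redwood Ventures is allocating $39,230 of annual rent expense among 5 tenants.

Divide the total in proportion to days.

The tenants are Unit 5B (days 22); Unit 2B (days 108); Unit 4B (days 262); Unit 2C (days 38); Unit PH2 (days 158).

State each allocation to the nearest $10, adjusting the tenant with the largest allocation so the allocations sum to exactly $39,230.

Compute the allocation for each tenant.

Sum of days: 588.
Unrounded shares: Unit 5B 22/588 × $39,230 = 1,467.79; Unit 2B 108/588 × $39,230 = 7,205.51; Unit 4B 262/588 × $39,230 = 17,480.03; Unit 2C 38/588 × $39,230 = 2,535.27; Unit PH2 158/588 × $39,230 = 10,541.39.
Rounded to nearest $10: Unit 5B $1,470; Unit 2B $7,210; Unit 4B $17,480; Unit 2C $2,540; Unit PH2 $10,540. Sum = $39,240.
Difference $39,230 − $39,240 = −$10 applied to largest allocation (Unit 4B): Unit 4B becomes $17,470.

Unit 5B: $1,470 · Unit 2B: $7,210 · Unit 4B: $17,470 · Unit 2C: $2,540 · Unit PH2: $10,540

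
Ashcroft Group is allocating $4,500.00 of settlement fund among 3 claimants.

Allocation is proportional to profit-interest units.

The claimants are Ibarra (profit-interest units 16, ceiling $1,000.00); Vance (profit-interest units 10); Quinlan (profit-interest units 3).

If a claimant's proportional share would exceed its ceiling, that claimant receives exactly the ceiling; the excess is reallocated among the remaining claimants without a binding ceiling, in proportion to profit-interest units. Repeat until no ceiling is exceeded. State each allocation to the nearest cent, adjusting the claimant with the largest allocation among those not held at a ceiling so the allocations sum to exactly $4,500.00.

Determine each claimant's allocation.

Ibarra: $1,000.00; Vance: $2,692.31; Quinlan: $807.69

Sum of profit-interest units: 29.
Pro-rata shares before constraints: Ibarra 2,482.7586; Vance 1,551.7241; Quinlan 465.5172.
Held at cap: Ibarra ($1,000.00); remaining pool $3,500.00 reallocated over remaining profit-interest units 13.
Redistributed shares: Vance 2,692.3077 → $2,692.31; Quinlan 807.6923 → $807.69.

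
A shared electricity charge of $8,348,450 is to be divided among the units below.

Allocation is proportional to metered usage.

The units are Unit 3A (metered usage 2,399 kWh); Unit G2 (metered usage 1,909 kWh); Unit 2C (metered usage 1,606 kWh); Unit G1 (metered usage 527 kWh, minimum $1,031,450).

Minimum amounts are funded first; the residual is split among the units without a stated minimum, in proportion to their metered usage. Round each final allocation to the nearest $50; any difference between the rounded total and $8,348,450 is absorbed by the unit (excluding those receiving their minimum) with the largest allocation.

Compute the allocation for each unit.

Unit 3A: $2,968,100 | Unit G2: $2,361,900 | Unit 2C: $1,987,000 | Unit G1: $1,031,450

Fund the minimums — Unit G1 $1,031,450. Balance $7,317,000.
Balance split over remaining metered usage 5,914: Unit 3A 2,968,123.61 → $2,968,100; Unit G2 2,361,879.10 → $2,361,900; Unit 2C 1,986,997.29 → $1,987,000.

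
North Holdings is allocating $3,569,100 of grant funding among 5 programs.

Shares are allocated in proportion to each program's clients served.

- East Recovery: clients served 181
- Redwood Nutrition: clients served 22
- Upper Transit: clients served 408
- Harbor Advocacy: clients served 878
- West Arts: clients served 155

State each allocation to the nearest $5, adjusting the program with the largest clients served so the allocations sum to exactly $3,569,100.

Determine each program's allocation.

Clients served total: 181 + 22 + 408 + 878 + 155 = 1,644.
Proportional shares: East Recovery 392,948.36; Redwood Nutrition 47,761.68; Upper Transit 885,762.04; Harbor Advocacy 1,906,125.18; West Arts 336,502.74.
After rounding ($5): East Recovery $392,950; Redwood Nutrition $47,760; Upper Transit $885,760; Harbor Advocacy $1,906,125; West Arts $336,505. Sum = $3,569,100.
No rounding difference to absorb.

East Recovery: $392,950; Redwood Nutrition: $47,760; Upper Transit: $885,760; Harbor Advocacy: $1,906,125; West Arts: $336,505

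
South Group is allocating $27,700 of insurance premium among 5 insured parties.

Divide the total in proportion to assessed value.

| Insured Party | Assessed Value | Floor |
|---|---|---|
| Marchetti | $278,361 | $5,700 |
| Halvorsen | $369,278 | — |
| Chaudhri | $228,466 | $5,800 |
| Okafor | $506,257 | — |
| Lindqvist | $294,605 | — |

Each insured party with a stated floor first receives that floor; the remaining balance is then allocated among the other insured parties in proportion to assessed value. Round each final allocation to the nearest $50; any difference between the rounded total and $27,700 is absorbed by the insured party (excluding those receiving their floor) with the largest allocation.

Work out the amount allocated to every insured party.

Fund the minimums — Marchetti $5,700; Chaudhri $5,800. Residual $16,200.
Residual split over remaining assessed value 1,170,140: Halvorsen 5,112.47 → $5,100; Okafor 7,008.87 → $7,000; Lindqvist 4,078.66 → $4,100.

Marchetti: $5,700 | Halvorsen: $5,100 | Chaudhri: $5,800 | Okafor: $7,000 | Lindqvist: $4,100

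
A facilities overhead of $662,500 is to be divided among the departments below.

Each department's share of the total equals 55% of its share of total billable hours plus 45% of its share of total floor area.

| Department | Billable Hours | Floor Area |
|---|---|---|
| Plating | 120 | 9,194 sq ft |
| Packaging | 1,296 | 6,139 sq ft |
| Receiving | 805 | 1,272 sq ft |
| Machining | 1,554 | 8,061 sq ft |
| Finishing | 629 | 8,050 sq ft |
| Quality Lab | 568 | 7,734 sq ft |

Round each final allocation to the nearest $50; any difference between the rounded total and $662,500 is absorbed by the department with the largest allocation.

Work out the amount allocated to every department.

Plating: $76,550 · Packaging: $140,200 · Receiving: $68,350 · Machining: $173,300 · Finishing: $105,450 · Quality Lab: $98,650

Totals — billable hours 4,972, floor area 40,450.
Composite weights (55% billable hours + 45% floor area): Plating 0.1156; Packaging 0.2117; Receiving 0.1032; Machining 0.2616; Finishing 0.1591; Quality Lab 0.1489.
Proportional shares: Plating 76,555.96; Packaging 140,223.60; Receiving 68,369.65; Machining 173,296.77; Finishing 105,426.71; Quality Lab 98,627.31.
Rounded to nearest $50: Plating $76,550; Packaging $140,200; Receiving $68,350; Machining $173,300; Finishing $105,450; Quality Lab $98,650. Sum = $662,500.
Sum already equals the total — no adjustment.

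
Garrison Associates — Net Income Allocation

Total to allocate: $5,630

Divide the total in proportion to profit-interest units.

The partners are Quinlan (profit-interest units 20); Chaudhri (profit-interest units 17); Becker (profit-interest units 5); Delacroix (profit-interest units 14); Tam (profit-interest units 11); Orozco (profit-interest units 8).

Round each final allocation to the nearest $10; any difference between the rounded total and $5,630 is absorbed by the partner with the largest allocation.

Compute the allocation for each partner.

Profit-interest units total: 75.
Pro-rata amounts: Quinlan 20/75 × $5,630 = 1,501.33; Chaudhri 17/75 × $5,630 = 1,276.13; Becker 5/75 × $5,630 = 375.33; Delacroix 14/75 × $5,630 = 1,050.93; Tam 11/75 × $5,630 = 825.73; Orozco 8/75 × $5,630 = 600.53.
After rounding ($10): Quinlan $1,500; Chaudhri $1,280; Becker $380; Delacroix $1,050; Tam $830; Orozco $600. Sum = $5,640.
Difference $5,630 − $5,640 = −$10 applied to largest allocation (Quinlan): Quinlan becomes $1,490.

Quinlan: $1,490 | Chaudhri: $1,280 | Becker: $380 | Delacroix: $1,050 | Tam: $830 | Orozco: $600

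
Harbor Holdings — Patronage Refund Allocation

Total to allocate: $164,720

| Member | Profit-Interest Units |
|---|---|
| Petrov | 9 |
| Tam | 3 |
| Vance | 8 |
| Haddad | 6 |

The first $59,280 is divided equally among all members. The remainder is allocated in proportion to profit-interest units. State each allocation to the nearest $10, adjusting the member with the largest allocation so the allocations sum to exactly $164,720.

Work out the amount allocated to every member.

Equal tier: $59,280 ÷ 4 = $14,820 apiece.
Remainder $105,440 by profit-interest units (total 26): Petrov 36,498.46 → $36,500; Tam 12,166.15 → $12,170; Vance 32,443.08 → $32,440; Haddad 24,332.31 → $24,330.
Totals: Petrov $14,820 + $36,500 = $51,320; Tam $14,820 + $12,170 = $26,990; Vance $14,820 + $32,440 = $47,260; Haddad $14,820 + $24,330 = $39,150.

Petrov: $51,320 · Tam: $26,990 · Vance: $47,260 · Haddad: $39,150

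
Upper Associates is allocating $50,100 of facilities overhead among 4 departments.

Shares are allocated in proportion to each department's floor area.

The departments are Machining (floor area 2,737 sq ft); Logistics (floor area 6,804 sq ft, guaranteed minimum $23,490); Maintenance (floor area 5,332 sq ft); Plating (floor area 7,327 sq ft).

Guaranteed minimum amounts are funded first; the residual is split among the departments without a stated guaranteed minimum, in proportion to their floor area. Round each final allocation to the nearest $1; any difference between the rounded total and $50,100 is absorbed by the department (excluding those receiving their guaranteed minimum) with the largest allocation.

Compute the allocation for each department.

Minimums first: Logistics $23,490. Balance $26,610.
Balance split over remaining floor area 15,396: Machining 4,730.55 → $4,731; Maintenance 9,215.67 → $9,216; Plating 12,663.77 → $12,664.
Rounding difference −$1 applied to Plating → $12,663.

Machining: $4,731 | Logistics: $23,490 | Maintenance: $9,216 | Plating: $12,663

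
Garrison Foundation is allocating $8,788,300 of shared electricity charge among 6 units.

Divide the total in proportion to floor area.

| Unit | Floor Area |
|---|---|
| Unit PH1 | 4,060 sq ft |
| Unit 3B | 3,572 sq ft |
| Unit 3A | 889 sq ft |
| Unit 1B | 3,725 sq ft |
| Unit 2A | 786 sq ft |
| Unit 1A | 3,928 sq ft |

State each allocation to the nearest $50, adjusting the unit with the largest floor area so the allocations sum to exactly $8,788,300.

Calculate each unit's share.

Unit PH1: $2,103,800 · Unit 3B: $1,850,950 · Unit 3A: $460,650 · Unit 1B: $1,930,200 · Unit 2A: $407,300 · Unit 1A: $2,035,400

Floor area total: 4,060 + 3,572 + 889 + 3,725 + 786 + 3,928 = 16,960.
Unrounded shares: Unit PH1 2,103,802.95; Unit 3B 1,850,932.05; Unit 3A 460,660.30; Unit 1B 1,930,213.30; Unit 2A 407,287.96; Unit 1A 2,035,403.44.
At nearest $50: Unit PH1 $2,103,800; Unit 3B $1,850,950; Unit 3A $460,650; Unit 1B $1,930,200; Unit 2A $407,300; Unit 1A $2,035,400. Sum = $8,788,300.
Rounded total matches; no reconciliation needed.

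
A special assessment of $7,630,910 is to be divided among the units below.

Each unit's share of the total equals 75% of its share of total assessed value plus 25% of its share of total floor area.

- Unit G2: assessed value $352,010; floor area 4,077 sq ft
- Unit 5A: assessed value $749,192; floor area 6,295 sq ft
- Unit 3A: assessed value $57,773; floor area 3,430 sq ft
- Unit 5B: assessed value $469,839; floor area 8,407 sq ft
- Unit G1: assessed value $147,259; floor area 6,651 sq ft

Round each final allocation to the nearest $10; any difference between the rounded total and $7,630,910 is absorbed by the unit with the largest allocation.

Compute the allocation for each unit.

Unit G2: $1,403,810; Unit 5A: $2,830,300; Unit 3A: $412,900; Unit 5B: $2,069,730; Unit G1: $914,170

Assessed value total 1,776,073; floor area total 28,860.
Composite weights (75% assessed value + 25% floor area): Unit G2 0.1840; Unit 5A 0.3709; Unit 3A 0.0541; Unit 5B 0.2712; Unit G1 0.1198.
Raw shares: Unit G2 1,403,811.27; Unit 5A 2,830,298.76; Unit 3A 412,899.26; Unit 5B 2,069,726.34; Unit G1 914,174.37.
At nearest $10: Unit G2 $1,403,810; Unit 5A $2,830,300; Unit 3A $412,900; Unit 5B $2,069,730; Unit G1 $914,170. Sum = $7,630,910.
Sum already equals the total — no adjustment.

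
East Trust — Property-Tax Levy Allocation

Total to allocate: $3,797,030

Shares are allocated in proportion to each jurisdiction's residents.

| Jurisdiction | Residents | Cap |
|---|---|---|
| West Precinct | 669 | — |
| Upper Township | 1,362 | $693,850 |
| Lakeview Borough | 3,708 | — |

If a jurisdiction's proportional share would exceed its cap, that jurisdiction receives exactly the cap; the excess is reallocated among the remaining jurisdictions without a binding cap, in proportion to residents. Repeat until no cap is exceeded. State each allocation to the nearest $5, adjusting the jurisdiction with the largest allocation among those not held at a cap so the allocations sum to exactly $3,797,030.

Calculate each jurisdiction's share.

West Precinct: $474,305 | Upper Township: $693,850 | Lakeview Borough: $2,628,875

Total residents = 5,739.
Pro-rata shares before constraints: West Precinct 442,622.94; Upper Township 901,124.74; Lakeview Borough 2,453,282.32.
Cap binds for Upper Township ($693,850); remaining pool $3,103,180 reallocated over remaining residents 4,377.
Shares after redistribution: West Precinct 474,303.73 → $474,305; Lakeview Borough 2,628,876.27 → $2,628,875.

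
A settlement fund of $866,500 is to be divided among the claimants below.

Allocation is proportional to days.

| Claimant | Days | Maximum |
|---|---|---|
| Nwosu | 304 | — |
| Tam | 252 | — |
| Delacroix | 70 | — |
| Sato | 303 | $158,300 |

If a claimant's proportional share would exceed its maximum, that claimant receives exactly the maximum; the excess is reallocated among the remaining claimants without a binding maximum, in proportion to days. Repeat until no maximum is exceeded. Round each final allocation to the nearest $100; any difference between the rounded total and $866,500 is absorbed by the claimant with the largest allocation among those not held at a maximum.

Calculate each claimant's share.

Nwosu: $343,900; Tam: $285,100; Delacroix: $79,200; Sato: $158,300

Sum of days: 929.
Unconstrained shares: Nwosu 283,547.90; Tam 235,046.29; Delacroix 65,290.64; Sato 282,615.18.
Held at cap: Sato ($158,300); residual $708,200 reallocated over remaining days 626.
Remaining shares: Nwosu 343,918.21 → $343,900; Tam 285,090.10 → $285,100; Delacroix 79,191.69 → $79,200.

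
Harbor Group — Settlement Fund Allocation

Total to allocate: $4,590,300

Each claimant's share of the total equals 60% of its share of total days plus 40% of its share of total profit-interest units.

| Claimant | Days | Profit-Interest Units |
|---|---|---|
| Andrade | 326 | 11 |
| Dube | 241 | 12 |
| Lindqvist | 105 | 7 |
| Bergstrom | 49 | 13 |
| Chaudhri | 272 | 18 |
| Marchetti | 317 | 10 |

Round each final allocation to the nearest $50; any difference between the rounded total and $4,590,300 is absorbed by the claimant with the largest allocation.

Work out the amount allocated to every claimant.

Totals — days 1,310, profit-interest units 71.
Combined weights (60% days + 40% profit-interest units): Andrade 0.2113; Dube 0.1780; Lindqvist 0.0875; Bergstrom 0.0957; Chaudhri 0.2260; Marchetti 0.2015.
Pro-rata amounts: Andrade 969,860.65; Dube 817,015.16; Lindqvist 401,780.80; Bergstrom 439,209.93; Chaudhri 1,037,355.49; Marchetti 925,077.96.
At nearest $50: Andrade $969,850; Dube $817,000; Lindqvist $401,800; Bergstrom $439,200; Chaudhri $1,037,350; Marchetti $925,100. Sum = $4,590,300.
No rounding difference to absorb.

Andrade: $969,850; Dube: $817,000; Lindqvist: $401,800; Bergstrom: $439,200; Chaudhri: $1,037,350; Marchetti: $925,100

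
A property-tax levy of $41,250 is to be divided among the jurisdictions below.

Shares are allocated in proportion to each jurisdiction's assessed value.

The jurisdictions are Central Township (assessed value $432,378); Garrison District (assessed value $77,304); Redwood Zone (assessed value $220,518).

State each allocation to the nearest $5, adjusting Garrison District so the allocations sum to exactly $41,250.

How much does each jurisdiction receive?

Total assessed value = 730,200.
Proportional shares: Central Township 432,378/730,200 × $41,250 = 24,425.63; Garrison District 77,304/730,200 × $41,250 = 4,367.01; Redwood Zone 220,518/730,200 × $41,250 = 12,457.36.
At nearest $5: Central Township $24,425; Garrison District $4,365; Redwood Zone $12,455. Sum = $41,245.
Difference $41,250 − $41,245 = +$5 applied to Garrison District: Garrison District becomes $4,370.

Central Township: $24,425; Garrison District: $4,370; Redwood Zone: $12,455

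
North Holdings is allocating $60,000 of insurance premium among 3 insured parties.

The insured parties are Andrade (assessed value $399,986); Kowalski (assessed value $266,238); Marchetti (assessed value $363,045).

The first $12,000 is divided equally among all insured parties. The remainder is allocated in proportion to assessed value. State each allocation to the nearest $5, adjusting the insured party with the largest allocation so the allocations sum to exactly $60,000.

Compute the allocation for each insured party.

Andrade: $22,655 | Kowalski: $16,415 | Marchetti: $20,930

$12,000 shared equally gives $4,000 per insured party.
Remainder $48,000 by assessed value (total 1,029,269): Andrade 18,653.36 → $18,655; Kowalski 12,416.02 → $12,415; Marchetti 16,930.62 → $16,930.
Totals: Andrade $4,000 + $18,655 = $22,655; Kowalski $4,000 + $12,415 = $16,415; Marchetti $4,000 + $16,930 = $20,930.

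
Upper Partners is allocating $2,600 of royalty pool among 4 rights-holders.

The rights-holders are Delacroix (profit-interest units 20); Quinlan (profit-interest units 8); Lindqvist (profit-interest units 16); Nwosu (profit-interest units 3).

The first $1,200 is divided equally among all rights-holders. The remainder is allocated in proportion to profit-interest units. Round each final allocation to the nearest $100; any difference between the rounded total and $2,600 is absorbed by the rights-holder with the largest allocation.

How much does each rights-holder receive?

$1,200 shared equally gives $300 per rights-holder.
Remainder $1,400 by profit-interest units (total 47): Delacroix 595.74 → $600; Quinlan 238.30 → $200; Lindqvist 476.60 → $500; Nwosu 89.36 → $100.
Totals: Delacroix $300 + $600 = $900; Quinlan $300 + $200 = $500; Lindqvist $300 + $500 = $800; Nwosu $300 + $100 = $400.

Delacroix: $900 · Quinlan: $500 · Lindqvist: $800 · Nwosu: $400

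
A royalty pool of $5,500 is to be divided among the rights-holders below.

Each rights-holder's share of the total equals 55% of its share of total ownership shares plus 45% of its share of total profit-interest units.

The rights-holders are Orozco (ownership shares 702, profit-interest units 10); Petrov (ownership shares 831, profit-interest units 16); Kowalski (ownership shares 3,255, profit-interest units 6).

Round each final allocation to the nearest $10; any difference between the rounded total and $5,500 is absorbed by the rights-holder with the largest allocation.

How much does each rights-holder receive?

Orozco: $1,220 | Petrov: $1,760 | Kowalski: $2,520

Totals — ownership shares 4,788, profit-interest units 32.
Combined weights (55% ownership shares + 45% profit-interest units): Orozco 0.2213; Petrov 0.3205; Kowalski 0.4583.
Proportional shares: Orozco 1,216.95; Petrov 1,762.52; Kowalski 2,520.53.
Rounded to nearest $10: Orozco $1,220; Petrov $1,760; Kowalski $2,520. Sum = $5,500.
No rounding difference to absorb.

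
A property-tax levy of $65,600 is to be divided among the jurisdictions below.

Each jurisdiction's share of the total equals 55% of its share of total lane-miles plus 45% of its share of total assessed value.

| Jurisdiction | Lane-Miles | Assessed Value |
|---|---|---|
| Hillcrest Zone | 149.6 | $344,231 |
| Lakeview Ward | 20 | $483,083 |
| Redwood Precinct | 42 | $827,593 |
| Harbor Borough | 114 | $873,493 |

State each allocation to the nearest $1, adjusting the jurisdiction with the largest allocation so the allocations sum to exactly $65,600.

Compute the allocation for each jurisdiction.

Hillcrest Zone: $20,596 · Lakeview Ward: $7,856 · Redwood Precinct: $14,317 · Harbor Borough: $22,831

Lane-miles total 325.6; assessed value total 2,528,400.
Combined weights (55% lane-miles + 45% assessed value): Hillcrest Zone 0.3140; Lakeview Ward 0.1198; Redwood Precinct 0.2182; Harbor Borough 0.3480.
Raw shares: Hillcrest Zone 20,596.32; Lakeview Ward 7,856.39; Redwood Precinct 14,316.51; Harbor Borough 22,830.78.
At nearest $1: Hillcrest Zone $20,596; Lakeview Ward $7,856; Redwood Precinct $14,317; Harbor Borough $22,831. Sum = $65,600.
Sum already equals the total — no adjustment.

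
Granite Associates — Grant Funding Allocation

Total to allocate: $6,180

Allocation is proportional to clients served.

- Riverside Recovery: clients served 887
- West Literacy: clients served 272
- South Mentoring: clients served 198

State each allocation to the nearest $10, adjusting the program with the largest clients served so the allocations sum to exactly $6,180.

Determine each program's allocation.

Riverside Recovery: $4,040 | West Literacy: $1,240 | South Mentoring: $900

Clients served total: 887 + 272 + 198 = 1,357.
Unrounded shares: Riverside Recovery 4,039.54; West Literacy 1,238.73; South Mentoring 901.72.
At nearest $10: Riverside Recovery $4,040; West Literacy $1,240; South Mentoring $900. Sum = $6,180.
Sum already equals the total — no adjustment.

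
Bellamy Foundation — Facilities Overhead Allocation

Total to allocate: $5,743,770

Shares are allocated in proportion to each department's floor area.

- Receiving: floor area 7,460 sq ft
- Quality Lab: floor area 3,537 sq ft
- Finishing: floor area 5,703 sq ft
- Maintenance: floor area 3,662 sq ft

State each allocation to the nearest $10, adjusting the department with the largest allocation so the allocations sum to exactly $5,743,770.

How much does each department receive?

Sum of floor area: 20,362.
Unrounded shares: Receiving 7,460/20,362 × $5,743,770 = 2,104,337.70; Quality Lab 3,537/20,362 × $5,743,770 = 997,726.87; Finishing 5,703/20,362 × $5,743,770 = 1,608,718.22; Maintenance 3,662/20,362 × $5,743,770 = 1,032,987.22.
At nearest $10: Receiving $2,104,340; Quality Lab $997,730; Finishing $1,608,720; Maintenance $1,032,990. Sum = $5,743,780.
Difference $5,743,770 − $5,743,780 = −$10 applied to largest allocation (Receiving): Receiving becomes $2,104,330.

Receiving: $2,104,330 · Quality Lab: $997,730 · Finishing: $1,608,720 · Maintenance: $1,032,990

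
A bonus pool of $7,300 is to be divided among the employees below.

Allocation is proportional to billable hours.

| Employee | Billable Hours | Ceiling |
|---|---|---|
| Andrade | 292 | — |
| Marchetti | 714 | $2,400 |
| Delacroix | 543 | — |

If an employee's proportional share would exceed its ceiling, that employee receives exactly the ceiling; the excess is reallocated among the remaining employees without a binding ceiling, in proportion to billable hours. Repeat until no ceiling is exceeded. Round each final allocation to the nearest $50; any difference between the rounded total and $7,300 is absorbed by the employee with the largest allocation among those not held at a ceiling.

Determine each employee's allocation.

Combined billable hours = 1,549.
Unconstrained shares: Andrade 1,376.11; Marchetti 3,364.88; Delacroix 2,559.01.
Cap binds for Marchetti ($2,400); remaining pool $4,900 reallocated over remaining billable hours 835.
Redistributed shares: Andrade 1,713.53 → $1,700; Delacroix 3,186.47 → $3,200.

Andrade: $1,700 | Marchetti: $2,400 | Delacroix: $3,200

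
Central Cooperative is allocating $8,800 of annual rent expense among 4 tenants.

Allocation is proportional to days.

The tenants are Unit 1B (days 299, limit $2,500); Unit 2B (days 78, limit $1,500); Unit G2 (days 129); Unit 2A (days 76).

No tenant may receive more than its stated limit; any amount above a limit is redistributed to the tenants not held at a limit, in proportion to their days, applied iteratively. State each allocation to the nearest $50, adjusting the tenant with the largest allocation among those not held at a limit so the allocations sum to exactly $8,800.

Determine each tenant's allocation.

Days total: 582.
Proportional shares (ignoring caps): Unit 1B 4,520.96; Unit 2B 1,179.38; Unit G2 1,950.52; Unit 2A 1,149.14.
Held at cap: Unit 1B ($2,500); residual $6,300 reallocated over remaining days 283.
Held at cap: Unit 2B ($1,500); residual $4,800 reallocated over remaining days 205.
Redistributed shares: Unit G2 3,020.49 → $3,000; Unit 2A 1,779.51 → $1,800.

Unit 1B: $2,500 | Unit 2B: $1,500 | Unit G2: $3,000 | Unit 2A: $1,800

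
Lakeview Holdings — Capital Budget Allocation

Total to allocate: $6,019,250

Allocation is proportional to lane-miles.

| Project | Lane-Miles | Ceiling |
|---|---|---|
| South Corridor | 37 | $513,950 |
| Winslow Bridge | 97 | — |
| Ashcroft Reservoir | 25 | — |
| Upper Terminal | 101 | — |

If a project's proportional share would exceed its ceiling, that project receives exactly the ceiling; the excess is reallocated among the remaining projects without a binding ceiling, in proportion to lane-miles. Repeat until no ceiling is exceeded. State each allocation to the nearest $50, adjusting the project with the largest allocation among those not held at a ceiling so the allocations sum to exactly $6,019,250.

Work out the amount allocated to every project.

South Corridor: $513,950 | Winslow Bridge: $2,394,700 | Ashcroft Reservoir: $617,200 | Upper Terminal: $2,493,400

Combined lane-miles = 260.
Unconstrained shares: South Corridor 856,585.58; Winslow Bridge 2,245,643.27; Ashcroft Reservoir 578,774.04; Upper Terminal 2,338,247.12.
Capped: South Corridor ($513,950); balance $5,505,300 reallocated over remaining lane-miles 223.
Redistributed shares: Winslow Bridge 2,394,682.06 → $2,394,700; Ashcroft Reservoir 617,186.10 → $617,200; Upper Terminal 2,493,431.84 → $2,493,450.
Rounding difference −$50 applied to Upper Terminal → $2,493,400.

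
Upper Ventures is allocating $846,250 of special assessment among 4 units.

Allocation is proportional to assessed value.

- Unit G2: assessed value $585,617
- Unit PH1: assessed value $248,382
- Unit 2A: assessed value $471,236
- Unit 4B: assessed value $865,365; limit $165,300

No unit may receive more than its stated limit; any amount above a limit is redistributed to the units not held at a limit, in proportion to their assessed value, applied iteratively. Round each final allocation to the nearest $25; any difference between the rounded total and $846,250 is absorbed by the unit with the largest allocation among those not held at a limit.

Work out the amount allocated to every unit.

Unit G2: $305,525 · Unit PH1: $129,575 · Unit 2A: $245,850 · Unit 4B: $165,300

Combined assessed value = 2,170,600.
Proportional shares (ignoring caps): Unit G2 228,314.01; Unit PH1 96,836.48; Unit 2A 183,720.38; Unit 4B 337,379.13.
Held at cap: Unit 4B ($165,300); remaining pool $680,950 reallocated over remaining assessed value 1,305,235.
Redistributed shares: Unit G2 305,520.38 → $305,525; Unit PH1 129,582.58 → $129,575; Unit 2A 245,847.03 → $245,850.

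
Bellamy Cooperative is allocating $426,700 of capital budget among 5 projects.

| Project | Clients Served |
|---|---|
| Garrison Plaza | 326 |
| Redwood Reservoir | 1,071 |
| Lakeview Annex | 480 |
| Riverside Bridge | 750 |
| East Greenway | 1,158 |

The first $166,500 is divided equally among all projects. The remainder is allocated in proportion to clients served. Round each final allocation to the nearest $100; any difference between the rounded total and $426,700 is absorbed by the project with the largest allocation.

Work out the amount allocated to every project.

$166,500 shared equally gives $33,300 per project.
Remainder $260,200 by clients served (total 3,785): Garrison Plaza 22,410.89 → $22,400; Redwood Reservoir 73,625.94 → $73,600; Lakeview Annex 32,997.62 → $33,000; Riverside Bridge 51,558.78 → $51,600; East Greenway 79,606.76 → $79,600.
Totals: Garrison Plaza $33,300 + $22,400 = $55,700; Redwood Reservoir $33,300 + $73,600 = $106,900; Lakeview Annex $33,300 + $33,000 = $66,300; Riverside Bridge $33,300 + $51,600 = $84,900; East Greenway $33,300 + $79,600 = $112,900.

Garrison Plaza: $55,700; Redwood Reservoir: $106,900; Lakeview Annex: $66,300; Riverside Bridge: $84,900; East Greenway: $112,900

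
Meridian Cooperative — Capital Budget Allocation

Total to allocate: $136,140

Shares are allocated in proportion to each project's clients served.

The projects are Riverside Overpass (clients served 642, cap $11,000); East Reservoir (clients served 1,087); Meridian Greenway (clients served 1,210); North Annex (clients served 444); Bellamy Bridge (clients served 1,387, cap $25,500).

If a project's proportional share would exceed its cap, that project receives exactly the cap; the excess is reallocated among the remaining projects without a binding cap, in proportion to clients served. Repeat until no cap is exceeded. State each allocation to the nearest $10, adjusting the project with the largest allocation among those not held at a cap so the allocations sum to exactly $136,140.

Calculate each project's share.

Sum of clients served: 4,770.
Unconstrained shares: Riverside Overpass 18,323.25; East Reservoir 31,023.94; Meridian Greenway 34,534.47; North Annex 12,672.15; Bellamy Bridge 39,586.20.
Held at cap: Riverside Overpass ($11,000), Bellamy Bridge ($25,500); remaining pool $99,640 reallocated over remaining clients served 2,741.
Shares after redistribution: East Reservoir 39,514.29 → $39,510; Meridian Greenway 43,985.55 → $43,990; North Annex 16,140.15 → $16,140.

Riverside Overpass: $11,000; East Reservoir: $39,510; Meridian Greenway: $43,990; North Annex: $16,140; Bellamy Bridge: $25,500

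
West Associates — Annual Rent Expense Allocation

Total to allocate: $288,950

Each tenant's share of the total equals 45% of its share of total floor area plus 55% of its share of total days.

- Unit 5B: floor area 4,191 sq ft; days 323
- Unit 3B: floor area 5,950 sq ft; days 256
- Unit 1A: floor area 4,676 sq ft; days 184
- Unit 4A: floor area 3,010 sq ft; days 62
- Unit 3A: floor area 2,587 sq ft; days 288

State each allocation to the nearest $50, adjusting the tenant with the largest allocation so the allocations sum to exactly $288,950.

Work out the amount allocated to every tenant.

Unit 5B: $72,800; Unit 3B: $74,450; Unit 1A: $56,050; Unit 4A: $28,050; Unit 3A: $57,600

Floor area total 20,414; days total 1,113.
Blended shares (45% floor area + 55% days): Unit 5B 0.2520; Unit 3B 0.2577; Unit 1A 0.1940; Unit 4A 0.0970; Unit 3A 0.1993.
Proportional shares: Unit 5B 72,815.05; Unit 3B 74,452.28; Unit 1A 56,056.80; Unit 4A 28,025.10; Unit 3A 57,600.77.
After rounding ($50): Unit 5B $72,800; Unit 3B $74,450; Unit 1A $56,050; Unit 4A $28,050; Unit 3A $57,600. Sum = $288,950.
No rounding difference to absorb.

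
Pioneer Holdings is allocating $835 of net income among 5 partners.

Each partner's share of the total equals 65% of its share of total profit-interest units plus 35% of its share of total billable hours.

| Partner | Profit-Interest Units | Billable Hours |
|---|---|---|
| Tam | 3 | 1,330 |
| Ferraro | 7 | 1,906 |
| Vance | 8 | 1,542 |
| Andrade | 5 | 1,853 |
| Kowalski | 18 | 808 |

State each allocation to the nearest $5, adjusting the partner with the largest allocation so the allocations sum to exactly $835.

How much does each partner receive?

Totals — profit-interest units 41, billable hours 7,439.
Combined weights (65% profit-interest units + 35% billable hours): Tam 0.1101; Ferraro 0.2007; Vance 0.1994; Andrade 0.1665; Kowalski 0.3234.
Raw shares: Tam 91.96; Ferraro 167.54; Vance 166.48; Andrade 138.99; Kowalski 270.02.
At nearest $5: Tam $90; Ferraro $170; Vance $165; Andrade $140; Kowalski $270. Sum = $835.
Sum already equals the total — no adjustment.

Tam: $90 · Ferraro: $170 · Vance: $165 · Andrade: $140 · Kowalski: $270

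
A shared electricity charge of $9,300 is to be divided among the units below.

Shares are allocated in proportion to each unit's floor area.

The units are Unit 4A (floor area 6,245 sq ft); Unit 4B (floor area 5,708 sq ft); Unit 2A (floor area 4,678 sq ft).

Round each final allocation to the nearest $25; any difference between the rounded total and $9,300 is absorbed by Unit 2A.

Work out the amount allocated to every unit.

Unit 4A: $3,500 · Unit 4B: $3,200 · Unit 2A: $2,600

Total floor area = 16,631.
Pro-rata amounts: Unit 4A 6,245/16,631 × $9,300 = 3,492.18; Unit 4B 5,708/16,631 × $9,300 = 3,191.89; Unit 2A 4,678/16,631 × $9,300 = 2,615.92.
After rounding ($25): Unit 4A $3,500; Unit 4B $3,200; Unit 2A $2,625. Sum = $9,325.
Difference $9,300 − $9,325 = −$25 applied to Unit 2A: Unit 2A becomes $2,600.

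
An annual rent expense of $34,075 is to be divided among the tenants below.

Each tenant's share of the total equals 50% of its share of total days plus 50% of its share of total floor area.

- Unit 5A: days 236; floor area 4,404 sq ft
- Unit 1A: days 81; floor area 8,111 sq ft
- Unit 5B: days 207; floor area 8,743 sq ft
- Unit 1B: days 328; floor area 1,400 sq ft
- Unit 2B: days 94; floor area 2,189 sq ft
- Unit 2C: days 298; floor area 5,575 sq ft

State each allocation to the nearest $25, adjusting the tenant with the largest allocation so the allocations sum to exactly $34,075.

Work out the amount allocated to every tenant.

Days total 1,244; floor area total 30,422.
Blended shares (50% days + 50% floor area): Unit 5A 0.1672; Unit 1A 0.1659; Unit 5B 0.2269; Unit 1B 0.1548; Unit 2B 0.0738; Unit 2C 0.2114.
Unrounded shares: Unit 5A 5,698.61; Unit 1A 5,651.83; Unit 5B 7,731.44; Unit 1B 5,276.26; Unit 2B 2,513.32; Unit 2C 7,203.55.
Rounded to nearest $25: Unit 5A $5,700; Unit 1A $5,650; Unit 5B $7,725; Unit 1B $5,275; Unit 2B $2,525; Unit 2C $7,200. Sum = $34,075.
No rounding difference to absorb.

Unit 5A: $5,700 · Unit 1A: $5,650 · Unit 5B: $7,725 · Unit 1B: $5,275 · Unit 2B: $2,525 · Unit 2C: $7,200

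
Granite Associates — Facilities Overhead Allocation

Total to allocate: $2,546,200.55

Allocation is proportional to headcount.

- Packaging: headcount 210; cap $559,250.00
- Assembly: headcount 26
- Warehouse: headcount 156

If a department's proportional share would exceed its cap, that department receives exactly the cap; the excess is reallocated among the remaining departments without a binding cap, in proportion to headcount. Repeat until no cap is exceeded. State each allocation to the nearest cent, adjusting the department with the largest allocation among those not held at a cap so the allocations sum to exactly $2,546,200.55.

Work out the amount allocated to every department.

Packaging: $559,250.00 · Assembly: $283,850.08 · Warehouse: $1,703,100.47

Total headcount = 392.
Proportional shares (ignoring caps): Packaging 1,364,036.0089; Assembly 168,880.6487; Warehouse 1,013,283.8923.
Capped: Packaging ($559,250.00); balance $1,986,950.55 reallocated over remaining headcount 182.
Remaining shares: Assembly 283,850.0786 → $283,850.08; Warehouse 1,703,100.4714 → $1,703,100.47.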